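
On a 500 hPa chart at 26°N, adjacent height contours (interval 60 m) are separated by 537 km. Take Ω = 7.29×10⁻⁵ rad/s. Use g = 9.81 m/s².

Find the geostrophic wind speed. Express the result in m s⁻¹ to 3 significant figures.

Coriolis parameter at 26°N:
f = 2Ω sin φ = 2 × 7.29×10⁻⁵ × sin 26° = 6.39×10⁻⁵ s⁻¹
Height gradient: |∂Z/∂n| = 60 m / 537000 m = 1.12×10⁻⁴
On a pressure surface, geostrophic balance gives V_g = (g/f)|∂Z/∂n|:
V_g = 9.81 × 1.12×10⁻⁴ / 6.39×10⁻⁵ = 17.1 m/s

17.1 m s⁻¹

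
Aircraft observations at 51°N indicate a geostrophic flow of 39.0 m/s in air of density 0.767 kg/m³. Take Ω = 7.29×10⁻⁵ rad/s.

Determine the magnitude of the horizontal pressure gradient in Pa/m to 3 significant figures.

3.39×10⁻³ Pa/m

Coriolis parameter at 51°N:
f = 2Ω sin φ = 2 × 7.29×10⁻⁵ × sin 51° = 1.13×10⁻⁴ s⁻¹
Geostrophic balance rearranged: |∂P/∂n| = f ρ V_g
|∂P/∂n| = 1.13×10⁻⁴ × 0.767 × 39.0 = 3.39×10⁻³ Pa/m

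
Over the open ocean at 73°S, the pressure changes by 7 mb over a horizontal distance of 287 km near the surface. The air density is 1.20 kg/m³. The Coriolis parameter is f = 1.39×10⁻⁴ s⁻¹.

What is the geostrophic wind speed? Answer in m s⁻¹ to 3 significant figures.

Pressure gradient: |∂P/∂n| = 700 Pa / 287000 m = 2.44×10⁻³ Pa/m
Geostrophic balance (pressure-gradient force = Coriolis force):
V_g = (1/(fρ)) |∂P/∂n| = 2.44×10⁻³ / (1.39×10⁻⁴ × 1.20) = 14.6 m/s

14.6 m s⁻¹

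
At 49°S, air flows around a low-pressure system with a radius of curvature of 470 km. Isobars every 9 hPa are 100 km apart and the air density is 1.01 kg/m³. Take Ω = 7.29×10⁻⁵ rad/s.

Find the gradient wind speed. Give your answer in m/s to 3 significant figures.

43.8 m/s

Coriolis parameter at 49°S:
f = 2Ω sin φ = 2 × 7.29×10⁻⁵ × sin 49° = 1.10×10⁻⁴ s⁻¹
Pressure gradient: |∂P/∂n| = 900 Pa / 100000 m = 9.00×10⁻³ Pa/m
Geostrophic speed: V_g = |∂P/∂n|/(fρ) = 9.00×10⁻³/(1.10×10⁻⁴ × 1.01) = 81.0 m/s
Around a low, centrifugal force acts outward with Coriolis, so pressure-gradient force balances both:
(1/ρ)|∂P/∂n| = fV + V²/R  →  V² + fR·V − fR·V_g = 0
With fR = 1.10×10⁻⁴ × 470×10³ m = 51.7 m/s:
V = [−fR + √((fR)² + 4 fR V_g)]/2 = [−51.7 + √(51.7² + 4×51.7×81)]/2 = 43.8 m/s
Subgeostrophic (V < V_g = 81 m/s), as expected around a low.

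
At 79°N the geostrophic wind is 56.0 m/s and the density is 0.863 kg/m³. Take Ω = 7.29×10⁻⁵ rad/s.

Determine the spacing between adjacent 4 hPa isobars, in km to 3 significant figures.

Coriolis parameter at 79°N:
f = 2Ω sin φ = 2 × 7.29×10⁻⁵ × sin 79° = 1.43×10⁻⁴ s⁻¹
Geostrophic balance rearranged: |∂P/∂n| = f ρ V_g
|∂P/∂n| = 1.43×10⁻⁴ × 0.863 × 56.0 = 6.92×10⁻³ Pa/m
Isobar spacing: Δn = ΔP/|∂P/∂n| = 400 Pa / 6.92×10⁻³ Pa/m = 57831 m ≈ 57.8 km

57.8 km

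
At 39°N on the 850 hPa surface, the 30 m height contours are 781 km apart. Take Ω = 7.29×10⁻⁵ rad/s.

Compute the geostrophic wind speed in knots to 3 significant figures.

Coriolis parameter at 39°N:
f = 2Ω sin φ = 2 × 7.29×10⁻⁵ × sin 39° = 9.18×10⁻⁵ s⁻¹
Height gradient: |∂Z/∂n| = 30 m / 781000 m = 3.84×10⁻⁵
On a pressure surface, geostrophic balance gives V_g = (g/f)|∂Z/∂n|:
V_g = 9.81 × 3.84×10⁻⁵ / 9.18×10⁻⁵ = 4.11 m/s
Converting: 4.11 m/s × 1.944 = 7.98 knots

7.98 knots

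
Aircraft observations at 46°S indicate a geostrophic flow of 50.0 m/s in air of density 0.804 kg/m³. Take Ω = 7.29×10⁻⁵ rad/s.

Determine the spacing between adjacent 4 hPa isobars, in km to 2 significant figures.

Coriolis parameter at 46°S:
f = 2Ω sin φ = 2 × 7.29×10⁻⁵ × sin 46° = 1.05×10⁻⁴ s⁻¹
Geostrophic balance rearranged: |∂P/∂n| = f ρ V_g
|∂P/∂n| = 1.05×10⁻⁴ × 0.804 × 50.0 = 4.22×10⁻³ Pa/m
Isobar spacing: Δn = ΔP/|∂P/∂n| = 400 Pa / 4.22×10⁻³ Pa/m = 94873 m ≈ 95 km

95 km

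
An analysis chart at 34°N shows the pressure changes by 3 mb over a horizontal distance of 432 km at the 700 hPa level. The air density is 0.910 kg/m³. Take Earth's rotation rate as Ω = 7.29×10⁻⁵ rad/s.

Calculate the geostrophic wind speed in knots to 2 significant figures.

18 knots

Coriolis parameter at 34°N:
f = 2Ω sin φ = 2 × 7.29×10⁻⁵ × sin 34° = 8.15×10⁻⁵ s⁻¹
Pressure gradient: |∂P/∂n| = 300 Pa / 432000 m = 6.94×10⁻⁴ Pa/m
Geostrophic balance (pressure-gradient force = Coriolis force):
V_g = (1/(fρ)) |∂P/∂n| = 6.94×10⁻⁴ / (8.15×10⁻⁵ × 0.910) = 9.36 m/s
Converting: 9.36 m/s × 1.944 = 18 knots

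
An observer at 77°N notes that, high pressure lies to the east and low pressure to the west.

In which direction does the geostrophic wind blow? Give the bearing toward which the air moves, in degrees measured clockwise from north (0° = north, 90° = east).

The pressure-gradient force points toward the west (bearing 270°).
Geostrophic balance: in the Northern Hemisphere the Coriolis force deflects motion to the right, so the geostrophic wind blows 90° to the right of the pressure-gradient force (low pressure on the left).
Rotating 270° by 90° clockwise gives 000° — the wind blows toward the north.

000°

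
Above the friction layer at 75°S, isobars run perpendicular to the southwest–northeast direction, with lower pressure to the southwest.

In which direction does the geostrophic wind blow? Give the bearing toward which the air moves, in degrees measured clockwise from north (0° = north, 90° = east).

The pressure-gradient force points toward the southwest (bearing 225°).
Geostrophic balance: in the Southern Hemisphere the Coriolis force deflects motion to the left, so the geostrophic wind blows 90° to the left of the pressure-gradient force (low pressure on the right).
Rotating 225° by 90° counterclockwise gives 135° — the wind blows toward the southeast.

135°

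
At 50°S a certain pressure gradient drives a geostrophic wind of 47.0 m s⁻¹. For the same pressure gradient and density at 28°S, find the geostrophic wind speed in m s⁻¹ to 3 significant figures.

With the same pressure gradient and density, V_g ∝ 1/f ∝ 1/sin φ.
V₂ = V₁ · sin φ₁ / sin φ₂ = 47.0 × sin 50° / sin 28°
V₂ = 47.0 × 0.7660/0.4695 = 76.7 m s⁻¹

76.7 m s⁻¹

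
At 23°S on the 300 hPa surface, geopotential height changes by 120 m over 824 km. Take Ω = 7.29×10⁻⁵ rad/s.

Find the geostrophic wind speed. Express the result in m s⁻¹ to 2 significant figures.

25 m s⁻¹

Coriolis parameter at 23°S:
f = 2Ω sin φ = 2 × 7.29×10⁻⁵ × sin 23° = 5.70×10⁻⁵ s⁻¹
Height gradient: |∂Z/∂n| = 120 m / 824000 m = 1.46×10⁻⁴
On a pressure surface, geostrophic balance gives V_g = (g/f)|∂Z/∂n|:
V_g = 9.81 × 1.46×10⁻⁴ / 5.70×10⁻⁵ = 25.1 m/s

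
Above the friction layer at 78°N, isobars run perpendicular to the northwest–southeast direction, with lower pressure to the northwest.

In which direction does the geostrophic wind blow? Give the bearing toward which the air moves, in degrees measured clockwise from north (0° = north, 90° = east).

045°

The pressure-gradient force points toward the northwest (bearing 315°).
Geostrophic balance: in the Northern Hemisphere the Coriolis force deflects motion to the right, so the geostrophic wind blows 90° to the right of the pressure-gradient force (low pressure on the left).
Rotating 315° by 90° clockwise gives 045° — the wind blows toward the northeast.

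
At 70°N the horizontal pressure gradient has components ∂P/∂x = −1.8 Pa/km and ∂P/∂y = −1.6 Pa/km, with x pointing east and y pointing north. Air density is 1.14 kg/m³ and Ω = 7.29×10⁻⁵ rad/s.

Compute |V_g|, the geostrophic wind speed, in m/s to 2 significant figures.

Coriolis parameter at 70°N:
f = 2Ω sin φ = 2 × 7.29×10⁻⁵ × sin 70° = 1.37×10⁻⁴ s⁻¹
Component geostrophic relations (x east, y north):
u_g = −(1/(fρ)) ∂P/∂y,  v_g = (1/(fρ)) ∂P/∂x
u_g = −(−1.6×10⁻³)/(1.37×10⁻⁴ × 1.14) = 10.2 m/s;  v_g = (−1.8×10⁻³)/(1.37×10⁻⁴ × 1.14) = −11.5 m/s
|V_g| = √(u_g² + v_g²) = 15.4 m/s

15 m/s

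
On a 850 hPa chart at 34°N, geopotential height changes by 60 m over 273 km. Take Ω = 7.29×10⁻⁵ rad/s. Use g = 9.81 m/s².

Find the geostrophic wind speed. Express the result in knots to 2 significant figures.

51 knots

Coriolis parameter at 34°N:
f = 2Ω sin φ = 2 × 7.29×10⁻⁵ × sin 34° = 8.15×10⁻⁵ s⁻¹
Height gradient: |∂Z/∂n| = 60 m / 273000 m = 2.20×10⁻⁴
On a pressure surface, geostrophic balance gives V_g = (g/f)|∂Z/∂n|:
V_g = 9.81 × 2.20×10⁻⁴ / 8.15×10⁻⁵ = 26.4 m/s
Converting: 26.4 m/s × 1.944 = 51 knots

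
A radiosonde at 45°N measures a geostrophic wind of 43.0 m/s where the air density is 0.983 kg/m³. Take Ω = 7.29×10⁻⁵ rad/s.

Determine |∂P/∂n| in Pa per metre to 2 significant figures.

4.4×10⁻³ Pa/m

Coriolis parameter at 45°N:
f = 2Ω sin φ = 2 × 7.29×10⁻⁵ × sin 45° = 1.03×10⁻⁴ s⁻¹
Geostrophic balance rearranged: |∂P/∂n| = f ρ V_g
|∂P/∂n| = 1.03×10⁻⁴ × 0.983 × 43.0 = 4.36×10⁻³ Pa/m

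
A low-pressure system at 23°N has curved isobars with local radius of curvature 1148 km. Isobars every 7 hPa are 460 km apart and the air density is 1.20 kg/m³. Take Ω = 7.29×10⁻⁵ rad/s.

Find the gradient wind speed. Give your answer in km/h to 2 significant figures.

63 km/h

Coriolis parameter at 23°N:
f = 2Ω sin φ = 2 × 7.29×10⁻⁵ × sin 23° = 5.70×10⁻⁵ s⁻¹
Pressure gradient: |∂P/∂n| = 700 Pa / 460000 m = 1.52×10⁻³ Pa/m
Geostrophic speed: V_g = |∂P/∂n|/(fρ) = 1.52×10⁻³/(5.70×10⁻⁵ × 1.20) = 22.3 m/s
Around a low, centrifugal force acts outward with Coriolis, so pressure-gradient force balances both:
(1/ρ)|∂P/∂n| = fV + V²/R  →  V² + fR·V − fR·V_g = 0
With fR = 5.70×10⁻⁵ × 1148×10³ m = 65.4 m/s:
V = [−fR + √((fR)² + 4 fR V_g)]/2 = [−65.4 + √(65.4² + 4×65.4×22.3)]/2 = 17.6 m/s
Subgeostrophic (V < V_g = 22.3 m/s), as expected around a low.
Converting: 17.6 m/s × 3.6 = 63 km/h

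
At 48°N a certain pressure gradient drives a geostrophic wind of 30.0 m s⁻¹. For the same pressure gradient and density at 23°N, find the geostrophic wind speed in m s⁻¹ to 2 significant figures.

57 m s⁻¹

With the same pressure gradient and density, V_g ∝ 1/f ∝ 1/sin φ.
V₂ = V₁ · sin φ₁ / sin φ₂ = 30.0 × sin 48° / sin 23°
V₂ = 30.0 × 0.7431/0.3907 = 57 m s⁻¹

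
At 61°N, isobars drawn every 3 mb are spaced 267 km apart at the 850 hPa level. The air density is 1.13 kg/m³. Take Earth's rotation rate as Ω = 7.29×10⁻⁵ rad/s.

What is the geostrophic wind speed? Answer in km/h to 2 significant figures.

Coriolis parameter at 61°N:
f = 2Ω sin φ = 2 × 7.29×10⁻⁵ × sin 61° = 1.28×10⁻⁴ s⁻¹
Pressure gradient: |∂P/∂n| = 300 Pa / 267000 m = 1.12×10⁻³ Pa/m
Geostrophic balance (pressure-gradient force = Coriolis force):
V_g = (1/(fρ)) |∂P/∂n| = 1.12×10⁻³ / (1.28×10⁻⁴ × 1.13) = 7.80 m/s
Converting: 7.80 m/s × 3.6 = 28 km/h

28 km/h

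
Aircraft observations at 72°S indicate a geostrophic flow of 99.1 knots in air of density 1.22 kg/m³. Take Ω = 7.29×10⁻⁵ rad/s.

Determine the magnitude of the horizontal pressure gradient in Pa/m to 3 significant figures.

8.62×10⁻³ Pa/m

Coriolis parameter at 72°S:
f = 2Ω sin φ = 2 × 7.29×10⁻⁵ × sin 72° = 1.39×10⁻⁴ s⁻¹
Wind speed in SI: 99.1 knots = 51.0 m/s
Geostrophic balance rearranged: |∂P/∂n| = f ρ V_g
|∂P/∂n| = 1.39×10⁻⁴ × 1.22 × 51.0 = 8.62×10⁻³ Pa/m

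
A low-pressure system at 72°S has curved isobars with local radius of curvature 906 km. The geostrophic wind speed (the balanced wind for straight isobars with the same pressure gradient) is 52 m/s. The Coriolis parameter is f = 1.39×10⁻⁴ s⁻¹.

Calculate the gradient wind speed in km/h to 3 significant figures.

Around a low, centrifugal force acts outward with Coriolis, so pressure-gradient force balances both:
(1/ρ)|∂P/∂n| = fV + V²/R  →  V² + fR·V − fR·V_g = 0
With fR = 1.39×10⁻⁴ × 906×10³ m = 126 m/s:
V = [−fR + √((fR)² + 4 fR V_g)]/2 = [−126 + √(126² + 4×126×52)]/2 = 39.6 m/s
Subgeostrophic (V < V_g = 52 m/s), as expected around a low.
Converting: 39.6 m/s × 3.6 = 142 km/h

142 km/h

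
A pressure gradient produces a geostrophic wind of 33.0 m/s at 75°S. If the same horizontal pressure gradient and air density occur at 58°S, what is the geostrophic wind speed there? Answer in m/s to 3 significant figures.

37.6 m/s

With the same pressure gradient and density, V_g ∝ 1/f ∝ 1/sin φ.
V₂ = V₁ · sin φ₁ / sin φ₂ = 33.0 × sin 75° / sin 58°
V₂ = 33.0 × 0.9659/0.8480 = 37.6 m/s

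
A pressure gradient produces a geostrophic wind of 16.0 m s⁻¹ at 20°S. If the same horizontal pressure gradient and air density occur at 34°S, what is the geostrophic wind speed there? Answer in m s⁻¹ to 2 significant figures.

9.8 m s⁻¹

With the same pressure gradient and density, V_g ∝ 1/f ∝ 1/sin φ.
V₂ = V₁ · sin φ₁ / sin φ₂ = 16.0 × sin 20° / sin 34°
V₂ = 16.0 × 0.3420/0.5592 = 9.8 m s⁻¹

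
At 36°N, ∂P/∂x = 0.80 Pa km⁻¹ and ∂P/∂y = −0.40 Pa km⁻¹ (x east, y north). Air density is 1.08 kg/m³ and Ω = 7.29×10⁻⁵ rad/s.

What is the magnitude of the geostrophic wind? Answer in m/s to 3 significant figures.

Coriolis parameter at 36°N:
f = 2Ω sin φ = 2 × 7.29×10⁻⁵ × sin 36° = 8.57×10⁻⁵ s⁻¹
Component geostrophic relations (x east, y north):
u_g = −(1/(fρ)) ∂P/∂y,  v_g = (1/(fρ)) ∂P/∂x
u_g = −(−0.40×10⁻³)/(8.57×10⁻⁵ × 1.08) = 4.32 m/s;  v_g = (0.80×10⁻³)/(8.57×10⁻⁵ × 1.08) = 8.64 m/s
|V_g| = √(u_g² + v_g²) = 9.66 m/s

9.66 m/s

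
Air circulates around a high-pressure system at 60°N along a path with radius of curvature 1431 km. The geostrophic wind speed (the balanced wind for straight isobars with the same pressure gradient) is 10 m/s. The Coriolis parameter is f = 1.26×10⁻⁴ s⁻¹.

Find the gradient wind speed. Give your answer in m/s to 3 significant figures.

Around a high, pressure-gradient force acts outward with centrifugal, so Coriolis balances both:
fV = (1/ρ)|∂P/∂n| + V²/R  →  V² − fR·V + fR·V_g = 0
With fR = 1.26×10⁻⁴ × 1431×10³ m = 180 m/s:
V = [fR − √((fR)² − 4 fR V_g)]/2 = [180 − √(180² − 4×180×10)]/2 = 10.6 m/s
Supergeostrophic (V > V_g = 10 m/s), as expected around a high.

10.6 m/s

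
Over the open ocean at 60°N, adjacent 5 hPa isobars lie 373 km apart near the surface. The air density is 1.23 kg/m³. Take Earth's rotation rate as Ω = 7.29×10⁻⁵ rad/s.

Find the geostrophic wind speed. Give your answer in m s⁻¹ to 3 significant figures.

Coriolis parameter at 60°N:
f = 2Ω sin φ = 2 × 7.29×10⁻⁵ × sin 60° = 1.26×10⁻⁴ s⁻¹
Pressure gradient: |∂P/∂n| = 500 Pa / 373000 m = 1.34×10⁻³ Pa/m
Geostrophic balance (pressure-gradient force = Coriolis force):
V_g = (1/(fρ)) |∂P/∂n| = 1.34×10⁻³ / (1.26×10⁻⁴ × 1.23) = 8.63 m/s

8.63 m s⁻¹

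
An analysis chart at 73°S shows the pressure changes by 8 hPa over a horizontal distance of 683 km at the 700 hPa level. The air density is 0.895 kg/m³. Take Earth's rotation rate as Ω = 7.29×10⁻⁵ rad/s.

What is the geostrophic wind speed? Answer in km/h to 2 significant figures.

Coriolis parameter at 73°S:
f = 2Ω sin φ = 2 × 7.29×10⁻⁵ × sin 73° = 1.39×10⁻⁴ s⁻¹
Pressure gradient: |∂P/∂n| = 800 Pa / 683000 m = 1.17×10⁻³ Pa/m
Geostrophic balance (pressure-gradient force = Coriolis force):
V_g = (1/(fρ)) |∂P/∂n| = 1.17×10⁻³ / (1.39×10⁻⁴ × 0.895) = 9.39 m/s
Converting: 9.39 m/s × 3.6 = 34 km/h

34 km/h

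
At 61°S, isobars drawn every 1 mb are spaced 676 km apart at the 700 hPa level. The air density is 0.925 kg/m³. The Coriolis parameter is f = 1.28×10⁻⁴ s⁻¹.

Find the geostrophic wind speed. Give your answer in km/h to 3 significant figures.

4.50 km/h

Pressure gradient: |∂P/∂n| = 100 Pa / 676000 m = 1.48×10⁻⁴ Pa/m
Geostrophic balance (pressure-gradient force = Coriolis force):
V_g = (1/(fρ)) |∂P/∂n| = 1.48×10⁻⁴ / (1.28×10⁻⁴ × 0.925) = 1.25 m/s
Converting: 1.25 m/s × 3.6 = 4.50 km/h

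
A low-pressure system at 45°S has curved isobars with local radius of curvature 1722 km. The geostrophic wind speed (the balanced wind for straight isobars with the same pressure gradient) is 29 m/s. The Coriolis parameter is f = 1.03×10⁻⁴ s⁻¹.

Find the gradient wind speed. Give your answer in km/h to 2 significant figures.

91 km/h

Around a low, centrifugal force acts outward with Coriolis, so pressure-gradient force balances both:
(1/ρ)|∂P/∂n| = fV + V²/R  →  V² + fR·V − fR·V_g = 0
With fR = 1.03×10⁻⁴ × 1722×10³ m = 177 m/s:
V = [−fR + √((fR)² + 4 fR V_g)]/2 = [−177 + √(177² + 4×177×29)]/2 = 25.4 m/s
Subgeostrophic (V < V_g = 29 m/s), as expected around a low.
Converting: 25.4 m/s × 3.6 = 91 km/h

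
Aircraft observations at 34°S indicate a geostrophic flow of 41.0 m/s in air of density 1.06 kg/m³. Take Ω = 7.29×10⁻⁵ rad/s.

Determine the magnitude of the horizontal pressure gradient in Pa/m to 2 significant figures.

3.5×10⁻³ Pa/m

Coriolis parameter at 34°S:
f = 2Ω sin φ = 2 × 7.29×10⁻⁵ × sin 34° = 8.15×10⁻⁵ s⁻¹
Geostrophic balance rearranged: |∂P/∂n| = f ρ V_g
|∂P/∂n| = 8.15×10⁻⁵ × 1.06 × 41.0 = 3.54×10⁻³ Pa/m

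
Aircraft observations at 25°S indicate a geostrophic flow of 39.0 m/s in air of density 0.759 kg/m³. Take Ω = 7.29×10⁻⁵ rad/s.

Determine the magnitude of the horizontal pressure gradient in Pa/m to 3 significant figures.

1.82×10⁻³ Pa/m

Coriolis parameter at 25°S:
f = 2Ω sin φ = 2 × 7.29×10⁻⁵ × sin 25° = 6.16×10⁻⁵ s⁻¹
Geostrophic balance rearranged: |∂P/∂n| = f ρ V_g
|∂P/∂n| = 6.16×10⁻⁵ × 0.759 × 39.0 = 1.82×10⁻³ Pa/m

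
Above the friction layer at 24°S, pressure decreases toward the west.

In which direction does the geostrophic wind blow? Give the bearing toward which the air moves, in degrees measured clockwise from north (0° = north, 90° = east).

180°

The pressure-gradient force points toward the west (bearing 270°).
Geostrophic balance: in the Southern Hemisphere the Coriolis force deflects motion to the left, so the geostrophic wind blows 90° to the left of the pressure-gradient force (low pressure on the right).
Rotating 270° by 90° counterclockwise gives 180° — the wind blows toward the south.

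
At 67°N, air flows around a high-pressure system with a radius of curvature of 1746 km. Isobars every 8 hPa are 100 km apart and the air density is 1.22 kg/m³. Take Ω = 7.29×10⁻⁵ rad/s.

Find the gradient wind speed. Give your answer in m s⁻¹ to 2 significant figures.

69 m s⁻¹

Coriolis parameter at 67°N:
f = 2Ω sin φ = 2 × 7.29×10⁻⁵ × sin 67° = 1.34×10⁻⁴ s⁻¹
Pressure gradient: |∂P/∂n| = 800 Pa / 100000 m = 8.00×10⁻³ Pa/m
Geostrophic speed: V_g = |∂P/∂n|/(fρ) = 8.00×10⁻³/(1.34×10⁻⁴ × 1.22) = 48.9 m/s
Around a high, pressure-gradient force acts outward with centrifugal, so Coriolis balances both:
fV = (1/ρ)|∂P/∂n| + V²/R  →  V² − fR·V + fR·V_g = 0
With fR = 1.34×10⁻⁴ × 1746×10³ m = 234 m/s:
V = [fR − √((fR)² − 4 fR V_g)]/2 = [234 − √(234² − 4×234×48.9)]/2 = 69.4 m/s
Supergeostrophic (V > V_g = 48.9 m/s), as expected around a high.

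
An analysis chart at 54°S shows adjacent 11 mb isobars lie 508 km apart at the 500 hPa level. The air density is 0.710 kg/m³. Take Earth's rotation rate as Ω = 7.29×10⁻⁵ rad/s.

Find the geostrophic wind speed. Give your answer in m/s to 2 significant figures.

Coriolis parameter at 54°S:
f = 2Ω sin φ = 2 × 7.29×10⁻⁵ × sin 54° = 1.18×10⁻⁴ s⁻¹
Pressure gradient: |∂P/∂n| = 1100 Pa / 508000 m = 2.17×10⁻³ Pa/m
Geostrophic balance (pressure-gradient force = Coriolis force):
V_g = (1/(fρ)) |∂P/∂n| = 2.17×10⁻³ / (1.18×10⁻⁴ × 0.710) = 25.9 m/s

26 m/s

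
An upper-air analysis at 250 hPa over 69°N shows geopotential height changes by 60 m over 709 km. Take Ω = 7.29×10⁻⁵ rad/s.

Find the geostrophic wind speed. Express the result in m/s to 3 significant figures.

Coriolis parameter at 69°N:
f = 2Ω sin φ = 2 × 7.29×10⁻⁵ × sin 69° = 1.36×10⁻⁴ s⁻¹
Height gradient: |∂Z/∂n| = 60 m / 709000 m = 8.46×10⁻⁵
On a pressure surface, geostrophic balance gives V_g = (g/f)|∂Z/∂n|:
V_g = 9.81 × 8.46×10⁻⁵ / 1.36×10⁻⁴ = 6.10 m/s

6.10 m/s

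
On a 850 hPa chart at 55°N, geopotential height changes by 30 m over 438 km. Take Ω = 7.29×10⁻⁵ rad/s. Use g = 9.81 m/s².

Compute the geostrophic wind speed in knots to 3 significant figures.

Coriolis parameter at 55°N:
f = 2Ω sin φ = 2 × 7.29×10⁻⁵ × sin 55° = 1.19×10⁻⁴ s⁻¹
Height gradient: |∂Z/∂n| = 30 m / 438000 m = 6.85×10⁻⁵
On a pressure surface, geostrophic balance gives V_g = (g/f)|∂Z/∂n|:
V_g = 9.81 × 6.85×10⁻⁵ / 1.19×10⁻⁴ = 5.63 m/s
Converting: 5.63 m/s × 1.944 = 10.9 knots

10.9 knots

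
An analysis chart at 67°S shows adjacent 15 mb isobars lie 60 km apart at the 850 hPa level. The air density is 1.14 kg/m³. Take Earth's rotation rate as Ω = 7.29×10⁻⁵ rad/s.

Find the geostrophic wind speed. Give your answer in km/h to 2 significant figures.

590 km/h

Coriolis parameter at 67°S:
f = 2Ω sin φ = 2 × 7.29×10⁻⁵ × sin 67° = 1.34×10⁻⁴ s⁻¹
Pressure gradient: |∂P/∂n| = 1500 Pa / 60000 m = 2.50×10⁻² Pa/m
Geostrophic balance (pressure-gradient force = Coriolis force):
V_g = (1/(fρ)) |∂P/∂n| = 2.50×10⁻² / (1.34×10⁻⁴ × 1.14) = 163 m/s
Converting: 163 m/s × 3.6 = 590 km/h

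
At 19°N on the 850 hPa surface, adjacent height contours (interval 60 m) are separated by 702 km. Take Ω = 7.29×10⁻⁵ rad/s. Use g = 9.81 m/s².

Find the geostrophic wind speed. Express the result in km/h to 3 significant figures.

63.6 km/h

Coriolis parameter at 19°N:
f = 2Ω sin φ = 2 × 7.29×10⁻⁵ × sin 19° = 4.75×10⁻⁵ s⁻¹
Height gradient: |∂Z/∂n| = 60 m / 702000 m = 8.55×10⁻⁵
On a pressure surface, geostrophic balance gives V_g = (g/f)|∂Z/∂n|:
V_g = 9.81 × 8.55×10⁻⁵ / 4.75×10⁻⁵ = 17.7 m/s
Converting: 17.7 m/s × 3.6 = 63.6 km/h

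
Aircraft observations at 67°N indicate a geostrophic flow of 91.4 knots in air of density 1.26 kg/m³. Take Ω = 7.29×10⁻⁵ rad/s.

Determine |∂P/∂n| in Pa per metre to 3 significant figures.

7.95×10⁻³ Pa/m

Coriolis parameter at 67°N:
f = 2Ω sin φ = 2 × 7.29×10⁻⁵ × sin 67° = 1.34×10⁻⁴ s⁻¹
Wind speed in SI: 91.4 knots = 47.0 m/s
Geostrophic balance rearranged: |∂P/∂n| = f ρ V_g
|∂P/∂n| = 1.34×10⁻⁴ × 1.26 × 47.0 = 7.95×10⁻³ Pa/m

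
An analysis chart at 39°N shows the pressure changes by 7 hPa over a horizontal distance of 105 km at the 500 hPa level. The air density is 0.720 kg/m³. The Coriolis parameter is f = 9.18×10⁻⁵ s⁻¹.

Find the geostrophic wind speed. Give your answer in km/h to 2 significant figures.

360 km/h

Pressure gradient: |∂P/∂n| = 700 Pa / 105000 m = 6.67×10⁻³ Pa/m
Geostrophic balance (pressure-gradient force = Coriolis force):
V_g = (1/(fρ)) |∂P/∂n| = 6.67×10⁻³ / (9.18×10⁻⁵ × 0.720) = 101 m/s
Converting: 101 m/s × 3.6 = 360 km/h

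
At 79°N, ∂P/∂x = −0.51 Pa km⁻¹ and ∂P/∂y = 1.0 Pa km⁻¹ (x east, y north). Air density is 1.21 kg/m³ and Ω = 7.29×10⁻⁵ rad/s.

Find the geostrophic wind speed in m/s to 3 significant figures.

Coriolis parameter at 79°N:
f = 2Ω sin φ = 2 × 7.29×10⁻⁵ × sin 79° = 1.43×10⁻⁴ s⁻¹
Component geostrophic relations (x east, y north):
u_g = −(1/(fρ)) ∂P/∂y,  v_g = (1/(fρ)) ∂P/∂x
u_g = −(1.0×10⁻³)/(1.43×10⁻⁴ × 1.21) = −5.77 m/s;  v_g = (−0.51×10⁻³)/(1.43×10⁻⁴ × 1.21) = −2.94 m/s
|V_g| = √(u_g² + v_g²) = 6.48 m/s

6.48 m/s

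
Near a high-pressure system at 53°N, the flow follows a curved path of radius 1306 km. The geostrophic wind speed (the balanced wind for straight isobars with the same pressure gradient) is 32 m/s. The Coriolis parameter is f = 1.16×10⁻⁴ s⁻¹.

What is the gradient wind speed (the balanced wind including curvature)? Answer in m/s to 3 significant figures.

Around a high, pressure-gradient force acts outward with centrifugal, so Coriolis balances both:
fV = (1/ρ)|∂P/∂n| + V²/R  →  V² − fR·V + fR·V_g = 0
With fR = 1.16×10⁻⁴ × 1306×10³ m = 151 m/s:
V = [fR − √((fR)² − 4 fR V_g)]/2 = [151 − √(151² − 4×151×32)]/2 = 45.9 m/s
Supergeostrophic (V > V_g = 32 m/s), as expected around a high.

45.9 m/s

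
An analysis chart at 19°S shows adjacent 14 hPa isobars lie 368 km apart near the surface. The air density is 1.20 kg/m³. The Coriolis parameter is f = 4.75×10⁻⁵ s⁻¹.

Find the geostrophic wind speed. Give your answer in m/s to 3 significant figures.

Pressure gradient: |∂P/∂n| = 1400 Pa / 368000 m = 3.80×10⁻³ Pa/m
Geostrophic balance (pressure-gradient force = Coriolis force):
V_g = (1/(fρ)) |∂P/∂n| = 3.80×10⁻³ / (4.75×10⁻⁵ × 1.20) = 66.7 m/s

66.7 m/s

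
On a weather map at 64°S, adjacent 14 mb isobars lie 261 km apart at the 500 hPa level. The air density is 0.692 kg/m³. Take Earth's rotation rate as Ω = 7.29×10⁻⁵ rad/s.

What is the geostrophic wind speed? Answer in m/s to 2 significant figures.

59 m/s

Coriolis parameter at 64°S:
f = 2Ω sin φ = 2 × 7.29×10⁻⁵ × sin 64° = 1.31×10⁻⁴ s⁻¹
Pressure gradient: |∂P/∂n| = 1400 Pa / 261000 m = 5.36×10⁻³ Pa/m
Geostrophic balance (pressure-gradient force = Coriolis force):
V_g = (1/(fρ)) |∂P/∂n| = 5.36×10⁻³ / (1.31×10⁻⁴ × 0.692) = 59.2 m/s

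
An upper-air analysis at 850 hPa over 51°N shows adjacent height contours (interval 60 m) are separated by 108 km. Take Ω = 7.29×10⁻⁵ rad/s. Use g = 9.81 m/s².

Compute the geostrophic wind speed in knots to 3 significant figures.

Coriolis parameter at 51°N:
f = 2Ω sin φ = 2 × 7.29×10⁻⁵ × sin 51° = 1.13×10⁻⁴ s⁻¹
Height gradient: |∂Z/∂n| = 60 m / 108000 m = 5.56×10⁻⁴
On a pressure surface, geostrophic balance gives V_g = (g/f)|∂Z/∂n|:
V_g = 9.81 × 5.56×10⁻⁴ / 1.13×10⁻⁴ = 48.1 m/s
Converting: 48.1 m/s × 1.944 = 93.5 knots

93.5 knots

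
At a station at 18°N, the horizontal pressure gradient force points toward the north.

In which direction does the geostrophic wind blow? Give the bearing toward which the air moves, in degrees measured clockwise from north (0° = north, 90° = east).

090°

The pressure-gradient force points toward the north (bearing 000°).
Geostrophic balance: in the Northern Hemisphere the Coriolis force deflects motion to the right, so the geostrophic wind blows 90° to the right of the pressure-gradient force (low pressure on the left).
Rotating 000° by 90° clockwise gives 090° — the wind blows toward the east.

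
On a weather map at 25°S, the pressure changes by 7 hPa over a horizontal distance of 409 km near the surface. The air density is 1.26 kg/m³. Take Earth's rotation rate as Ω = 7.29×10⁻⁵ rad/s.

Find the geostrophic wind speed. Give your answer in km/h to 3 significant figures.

Coriolis parameter at 25°S:
f = 2Ω sin φ = 2 × 7.29×10⁻⁵ × sin 25° = 6.16×10⁻⁵ s⁻¹
Pressure gradient: |∂P/∂n| = 700 Pa / 409000 m = 1.71×10⁻³ Pa/m
Geostrophic balance (pressure-gradient force = Coriolis force):
V_g = (1/(fρ)) |∂P/∂n| = 1.71×10⁻³ / (6.16×10⁻⁵ × 1.26) = 22.0 m/s
Converting: 22.0 m/s × 3.6 = 79.4 km/h

79.4 km/h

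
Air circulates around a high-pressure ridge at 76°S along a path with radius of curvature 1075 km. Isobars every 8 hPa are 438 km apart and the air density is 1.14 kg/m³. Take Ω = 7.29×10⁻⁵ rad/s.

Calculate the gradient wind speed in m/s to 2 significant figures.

Coriolis parameter at 76°S:
f = 2Ω sin φ = 2 × 7.29×10⁻⁵ × sin 76° = 1.41×10⁻⁴ s⁻¹
Pressure gradient: |∂P/∂n| = 800 Pa / 438000 m = 1.83×10⁻³ Pa/m
Geostrophic speed: V_g = |∂P/∂n|/(fρ) = 1.83×10⁻³/(1.41×10⁻⁴ × 1.14) = 11.3 m/s
Around a high, pressure-gradient force acts outward with centrifugal, so Coriolis balances both:
fV = (1/ρ)|∂P/∂n| + V²/R  →  V² − fR·V + fR·V_g = 0
With fR = 1.41×10⁻⁴ × 1075×10³ m = 152 m/s:
V = [fR − √((fR)² − 4 fR V_g)]/2 = [152 − √(152² − 4×152×11.3)]/2 = 12.3 m/s
Supergeostrophic (V > V_g = 11.3 m/s), as expected around a high.

12 m/s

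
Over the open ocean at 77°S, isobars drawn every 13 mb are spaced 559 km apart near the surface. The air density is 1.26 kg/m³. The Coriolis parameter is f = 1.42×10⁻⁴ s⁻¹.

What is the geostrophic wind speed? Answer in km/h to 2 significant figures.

47 km/h

Pressure gradient: |∂P/∂n| = 1300 Pa / 559000 m = 2.33×10⁻³ Pa/m
Geostrophic balance (pressure-gradient force = Coriolis force):
V_g = (1/(fρ)) |∂P/∂n| = 2.33×10⁻³ / (1.42×10⁻⁴ × 1.26) = 13.0 m/s
Converting: 13.0 m/s × 3.6 = 47 km/h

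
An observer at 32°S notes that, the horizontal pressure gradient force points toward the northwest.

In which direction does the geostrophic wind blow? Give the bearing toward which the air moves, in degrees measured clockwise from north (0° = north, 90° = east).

The pressure-gradient force points toward the northwest (bearing 315°).
Geostrophic balance: in the Southern Hemisphere the Coriolis force deflects motion to the left, so the geostrophic wind blows 90° to the left of the pressure-gradient force (low pressure on the right).
Rotating 315° by 90° counterclockwise gives 225° — the wind blows toward the southwest.

225°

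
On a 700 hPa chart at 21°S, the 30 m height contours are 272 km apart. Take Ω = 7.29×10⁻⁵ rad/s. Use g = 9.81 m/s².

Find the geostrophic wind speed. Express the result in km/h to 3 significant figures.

74.5 km/h

Coriolis parameter at 21°S:
f = 2Ω sin φ = 2 × 7.29×10⁻⁵ × sin 21° = 5.23×10⁻⁵ s⁻¹
Height gradient: |∂Z/∂n| = 30 m / 272000 m = 1.10×10⁻⁴
On a pressure surface, geostrophic balance gives V_g = (g/f)|∂Z/∂n|:
V_g = 9.81 × 1.10×10⁻⁴ / 5.23×10⁻⁵ = 20.7 m/s
Converting: 20.7 m/s × 3.6 = 74.5 km/h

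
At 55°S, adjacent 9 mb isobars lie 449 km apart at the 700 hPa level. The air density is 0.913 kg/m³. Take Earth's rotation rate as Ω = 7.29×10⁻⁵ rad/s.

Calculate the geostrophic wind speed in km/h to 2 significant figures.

66 km/h

Coriolis parameter at 55°S:
f = 2Ω sin φ = 2 × 7.29×10⁻⁵ × sin 55° = 1.19×10⁻⁴ s⁻¹
Pressure gradient: |∂P/∂n| = 900 Pa / 449000 m = 2.00×10⁻³ Pa/m
Geostrophic balance (pressure-gradient force = Coriolis force):
V_g = (1/(fρ)) |∂P/∂n| = 2.00×10⁻³ / (1.19×10⁻⁴ × 0.913) = 18.4 m/s
Converting: 18.4 m/s × 3.6 = 66 km/h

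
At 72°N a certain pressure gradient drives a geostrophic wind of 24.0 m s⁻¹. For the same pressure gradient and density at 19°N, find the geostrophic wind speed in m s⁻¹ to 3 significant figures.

With the same pressure gradient and density, V_g ∝ 1/f ∝ 1/sin φ.
V₂ = V₁ · sin φ₁ / sin φ₂ = 24.0 × sin 72° / sin 19°
V₂ = 24.0 × 0.9511/0.3256 = 70.1 m s⁻¹

70.1 m s⁻¹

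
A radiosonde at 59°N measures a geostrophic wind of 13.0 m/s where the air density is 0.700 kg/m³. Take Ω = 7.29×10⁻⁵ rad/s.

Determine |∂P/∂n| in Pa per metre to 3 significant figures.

Coriolis parameter at 59°N:
f = 2Ω sin φ = 2 × 7.29×10⁻⁵ × sin 59° = 1.25×10⁻⁴ s⁻¹
Geostrophic balance rearranged: |∂P/∂n| = f ρ V_g
|∂P/∂n| = 1.25×10⁻⁴ × 0.700 × 13.0 = 1.14×10⁻³ Pa/m

1.14×10⁻³ Pa/m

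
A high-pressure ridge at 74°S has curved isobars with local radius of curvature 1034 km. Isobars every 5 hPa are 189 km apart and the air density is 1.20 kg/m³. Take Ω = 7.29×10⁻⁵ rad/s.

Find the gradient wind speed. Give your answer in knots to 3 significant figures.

Coriolis parameter at 74°S:
f = 2Ω sin φ = 2 × 7.29×10⁻⁵ × sin 74° = 1.40×10⁻⁴ s⁻¹
Pressure gradient: |∂P/∂n| = 500 Pa / 189000 m = 2.65×10⁻³ Pa/m
Geostrophic speed: V_g = |∂P/∂n|/(fρ) = 2.65×10⁻³/(1.40×10⁻⁴ × 1.20) = 15.7 m/s
Around a high, pressure-gradient force acts outward with centrifugal, so Coriolis balances both:
fV = (1/ρ)|∂P/∂n| + V²/R  →  V² − fR·V + fR·V_g = 0
With fR = 1.40×10⁻⁴ × 1034×10³ m = 145 m/s:
V = [fR − √((fR)² − 4 fR V_g)]/2 = [145 − √(145² − 4×145×15.7)]/2 = 18 m/s
Supergeostrophic (V > V_g = 15.7 m/s), as expected around a high.
Converting: 18 m/s × 1.944 = 34.9 knots

34.9 knots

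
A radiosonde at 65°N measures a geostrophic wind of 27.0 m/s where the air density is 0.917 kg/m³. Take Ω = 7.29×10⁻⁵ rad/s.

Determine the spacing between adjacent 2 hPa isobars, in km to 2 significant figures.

Coriolis parameter at 65°N:
f = 2Ω sin φ = 2 × 7.29×10⁻⁵ × sin 65° = 1.32×10⁻⁴ s⁻¹
Geostrophic balance rearranged: |∂P/∂n| = f ρ V_g
|∂P/∂n| = 1.32×10⁻⁴ × 0.917 × 27.0 = 3.27×10⁻³ Pa/m
Isobar spacing: Δn = ΔP/|∂P/∂n| = 200 Pa / 3.27×10⁻³ Pa/m = 61131 m ≈ 61 km

61 km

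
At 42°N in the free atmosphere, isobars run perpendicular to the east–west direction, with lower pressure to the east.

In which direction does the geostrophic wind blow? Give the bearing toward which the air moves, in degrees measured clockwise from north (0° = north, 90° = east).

180°

The pressure-gradient force points toward the east (bearing 090°).
Geostrophic balance: in the Northern Hemisphere the Coriolis force deflects motion to the right, so the geostrophic wind blows 90° to the right of the pressure-gradient force (low pressure on the left).
Rotating 090° by 90° clockwise gives 180° — the wind blows toward the south.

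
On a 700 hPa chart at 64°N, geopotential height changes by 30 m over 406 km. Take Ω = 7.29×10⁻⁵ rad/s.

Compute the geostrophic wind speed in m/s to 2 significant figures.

Coriolis parameter at 64°N:
f = 2Ω sin φ = 2 × 7.29×10⁻⁵ × sin 64° = 1.31×10⁻⁴ s⁻¹
Height gradient: |∂Z/∂n| = 30 m / 406000 m = 7.39×10⁻⁵
On a pressure surface, geostrophic balance gives V_g = (g/f)|∂Z/∂n|:
V_g = 9.81 × 7.39×10⁻⁵ / 1.31×10⁻⁴ = 5.53 m/s

5.5 m/s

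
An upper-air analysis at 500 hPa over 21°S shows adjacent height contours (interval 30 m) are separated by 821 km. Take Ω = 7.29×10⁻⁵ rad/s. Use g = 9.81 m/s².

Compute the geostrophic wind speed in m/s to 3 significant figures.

6.86 m/s

Coriolis parameter at 21°S:
f = 2Ω sin φ = 2 × 7.29×10⁻⁵ × sin 21° = 5.23×10⁻⁵ s⁻¹
Height gradient: |∂Z/∂n| = 30 m / 821000 m = 3.65×10⁻⁵
On a pressure surface, geostrophic balance gives V_g = (g/f)|∂Z/∂n|:
V_g = 9.81 × 3.65×10⁻⁵ / 5.23×10⁻⁵ = 6.86 m/s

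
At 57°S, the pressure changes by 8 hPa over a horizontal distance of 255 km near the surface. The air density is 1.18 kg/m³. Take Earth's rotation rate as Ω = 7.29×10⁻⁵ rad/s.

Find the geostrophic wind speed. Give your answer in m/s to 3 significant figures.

21.7 m/s

Coriolis parameter at 57°S:
f = 2Ω sin φ = 2 × 7.29×10⁻⁵ × sin 57° = 1.22×10⁻⁴ s⁻¹
Pressure gradient: |∂P/∂n| = 800 Pa / 255000 m = 3.14×10⁻³ Pa/m
Geostrophic balance (pressure-gradient force = Coriolis force):
V_g = (1/(fρ)) |∂P/∂n| = 3.14×10⁻³ / (1.22×10⁻⁴ × 1.18) = 21.7 m/s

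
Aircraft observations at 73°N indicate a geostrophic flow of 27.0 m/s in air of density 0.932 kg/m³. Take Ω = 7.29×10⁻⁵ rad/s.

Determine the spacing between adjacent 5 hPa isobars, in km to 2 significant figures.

140 km

Coriolis parameter at 73°N:
f = 2Ω sin φ = 2 × 7.29×10⁻⁵ × sin 73° = 1.39×10⁻⁴ s⁻¹
Geostrophic balance rearranged: |∂P/∂n| = f ρ V_g
|∂P/∂n| = 1.39×10⁻⁴ × 0.932 × 27.0 = 3.51×10⁻³ Pa/m
Isobar spacing: Δn = ΔP/|∂P/∂n| = 500 Pa / 3.51×10⁻³ Pa/m = 142507 m ≈ 140 km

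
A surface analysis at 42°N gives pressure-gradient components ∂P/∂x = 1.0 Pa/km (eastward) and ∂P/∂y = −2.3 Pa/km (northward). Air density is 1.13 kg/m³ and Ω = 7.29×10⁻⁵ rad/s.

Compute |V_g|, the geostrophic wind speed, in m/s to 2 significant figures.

Coriolis parameter at 42°N:
f = 2Ω sin φ = 2 × 7.29×10⁻⁵ × sin 42° = 9.76×10⁻⁵ s⁻¹
Component geostrophic relations (x east, y north):
u_g = −(1/(fρ)) ∂P/∂y,  v_g = (1/(fρ)) ∂P/∂x
u_g = −(−2.3×10⁻³)/(9.76×10⁻⁵ × 1.13) = 20.9 m/s;  v_g = (1.0×10⁻³)/(9.76×10⁻⁵ × 1.13) = 9.07 m/s
|V_g| = √(u_g² + v_g²) = 22.7 m/s

23 m/s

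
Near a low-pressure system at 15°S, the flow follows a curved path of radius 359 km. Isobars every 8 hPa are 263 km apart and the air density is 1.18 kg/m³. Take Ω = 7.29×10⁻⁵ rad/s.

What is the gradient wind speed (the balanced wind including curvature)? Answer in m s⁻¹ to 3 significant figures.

24.4 m s⁻¹

Coriolis parameter at 15°S:
f = 2Ω sin φ = 2 × 7.29×10⁻⁵ × sin 15° = 3.77×10⁻⁵ s⁻¹
Pressure gradient: |∂P/∂n| = 800 Pa / 263000 m = 3.04×10⁻³ Pa/m
Geostrophic speed: V_g = |∂P/∂n|/(fρ) = 3.04×10⁻³/(3.77×10⁻⁵ × 1.18) = 68.3 m/s
Around a low, centrifugal force acts outward with Coriolis, so pressure-gradient force balances both:
(1/ρ)|∂P/∂n| = fV + V²/R  →  V² + fR·V − fR·V_g = 0
With fR = 3.77×10⁻⁵ × 359×10³ m = 13.5 m/s:
V = [−fR + √((fR)² + 4 fR V_g)]/2 = [−13.5 + √(13.5² + 4×13.5×68.3)]/2 = 24.4 m/s
Subgeostrophic (V < V_g = 68.3 m/s), as expected around a low.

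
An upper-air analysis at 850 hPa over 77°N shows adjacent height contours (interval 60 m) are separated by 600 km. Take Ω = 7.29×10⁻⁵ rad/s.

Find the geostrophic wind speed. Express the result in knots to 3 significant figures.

13.4 knots

Coriolis parameter at 77°N:
f = 2Ω sin φ = 2 × 7.29×10⁻⁵ × sin 77° = 1.42×10⁻⁴ s⁻¹
Height gradient: |∂Z/∂n| = 60 m / 600000 m = 1.00×10⁻⁴
On a pressure surface, geostrophic balance gives V_g = (g/f)|∂Z/∂n|:
V_g = 9.81 × 1.00×10⁻⁴ / 1.42×10⁻⁴ = 6.91 m/s
Converting: 6.91 m/s × 1.944 = 13.4 knots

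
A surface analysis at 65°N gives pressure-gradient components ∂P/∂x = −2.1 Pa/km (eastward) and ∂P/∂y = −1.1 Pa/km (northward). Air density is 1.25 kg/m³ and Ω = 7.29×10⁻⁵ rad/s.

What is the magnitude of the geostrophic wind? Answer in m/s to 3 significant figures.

Coriolis parameter at 65°N:
f = 2Ω sin φ = 2 × 7.29×10⁻⁵ × sin 65° = 1.32×10⁻⁴ s⁻¹
Component geostrophic relations (x east, y north):
u_g = −(1/(fρ)) ∂P/∂y,  v_g = (1/(fρ)) ∂P/∂x
u_g = −(−1.1×10⁻³)/(1.32×10⁻⁴ × 1.25) = 6.66 m/s;  v_g = (−2.1×10⁻³)/(1.32×10⁻⁴ × 1.25) = −12.7 m/s
|V_g| = √(u_g² + v_g²) = 14.4 m/s

14.4 m/s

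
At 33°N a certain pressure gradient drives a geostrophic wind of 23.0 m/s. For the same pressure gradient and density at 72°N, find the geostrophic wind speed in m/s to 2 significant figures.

With the same pressure gradient and density, V_g ∝ 1/f ∝ 1/sin φ.
V₂ = V₁ · sin φ₁ / sin φ₂ = 23.0 × sin 33° / sin 72°
V₂ = 23.0 × 0.5446/0.9511 = 13 m/s

13 m/s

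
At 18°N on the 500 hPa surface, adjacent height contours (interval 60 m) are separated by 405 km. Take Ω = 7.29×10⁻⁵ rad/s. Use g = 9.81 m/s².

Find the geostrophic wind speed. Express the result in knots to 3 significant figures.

62.7 knots

Coriolis parameter at 18°N:
f = 2Ω sin φ = 2 × 7.29×10⁻⁵ × sin 18° = 4.51×10⁻⁵ s⁻¹
Height gradient: |∂Z/∂n| = 60 m / 405000 m = 1.48×10⁻⁴
On a pressure surface, geostrophic balance gives V_g = (g/f)|∂Z/∂n|:
V_g = 9.81 × 1.48×10⁻⁴ / 4.51×10⁻⁵ = 32.3 m/s
Converting: 32.3 m/s × 1.944 = 62.7 knots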